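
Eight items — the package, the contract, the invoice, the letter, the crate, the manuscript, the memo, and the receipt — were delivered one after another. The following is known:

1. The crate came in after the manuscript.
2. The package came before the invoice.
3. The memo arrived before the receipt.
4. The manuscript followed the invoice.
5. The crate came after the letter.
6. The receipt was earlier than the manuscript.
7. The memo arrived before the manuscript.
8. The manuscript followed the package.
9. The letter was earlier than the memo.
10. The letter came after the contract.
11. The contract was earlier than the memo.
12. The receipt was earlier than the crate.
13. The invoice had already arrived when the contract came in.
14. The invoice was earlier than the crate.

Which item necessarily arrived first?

The package has a chain of constraints placing it before every other item, so the package must be first.

the package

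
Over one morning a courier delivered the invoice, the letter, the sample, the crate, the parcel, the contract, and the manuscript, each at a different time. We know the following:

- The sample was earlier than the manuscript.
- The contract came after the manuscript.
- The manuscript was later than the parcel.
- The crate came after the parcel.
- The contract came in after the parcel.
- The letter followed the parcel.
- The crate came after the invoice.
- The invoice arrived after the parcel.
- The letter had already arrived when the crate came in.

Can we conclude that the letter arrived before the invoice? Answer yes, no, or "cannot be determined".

cannot be determined

No chain of stated constraints runs from the letter to the invoice, and none runs from the invoice to the letter either.
So the relative order of the letter and the invoice is not fixed by the given facts.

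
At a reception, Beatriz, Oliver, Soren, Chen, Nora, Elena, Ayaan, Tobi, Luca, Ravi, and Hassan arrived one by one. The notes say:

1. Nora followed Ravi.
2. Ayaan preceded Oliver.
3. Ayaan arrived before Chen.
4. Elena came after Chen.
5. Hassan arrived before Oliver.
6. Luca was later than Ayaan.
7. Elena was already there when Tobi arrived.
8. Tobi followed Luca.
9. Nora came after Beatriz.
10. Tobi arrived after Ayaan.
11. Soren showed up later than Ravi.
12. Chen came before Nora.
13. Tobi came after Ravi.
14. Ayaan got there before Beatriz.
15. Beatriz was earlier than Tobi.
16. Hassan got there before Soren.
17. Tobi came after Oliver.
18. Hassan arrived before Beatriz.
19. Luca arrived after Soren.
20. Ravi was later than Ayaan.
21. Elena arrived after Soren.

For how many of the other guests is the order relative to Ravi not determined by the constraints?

Forced before Ravi: Ayaan; forced after Ravi: Elena, Luca, Nora, Soren, and Tobi.
That leaves Beatriz, Chen, Hassan, and Oliver with no forced order relative to Ravi — 4.

4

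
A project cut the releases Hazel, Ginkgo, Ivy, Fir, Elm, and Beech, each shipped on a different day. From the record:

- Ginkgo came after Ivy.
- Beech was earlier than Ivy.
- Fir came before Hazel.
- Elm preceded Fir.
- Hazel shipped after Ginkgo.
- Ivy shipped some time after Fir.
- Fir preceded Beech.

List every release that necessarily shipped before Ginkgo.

Beech, Elm, Fir, Ivy

Directly stated before Ginkgo: Ivy.
Beech reaches Ginkgo via Beech → Ivy → Ginkgo.
Elm reaches Ginkgo via Elm → Fir → Ivy → Ginkgo.
Fir reaches Ginkgo via Fir → Ivy → Ginkgo.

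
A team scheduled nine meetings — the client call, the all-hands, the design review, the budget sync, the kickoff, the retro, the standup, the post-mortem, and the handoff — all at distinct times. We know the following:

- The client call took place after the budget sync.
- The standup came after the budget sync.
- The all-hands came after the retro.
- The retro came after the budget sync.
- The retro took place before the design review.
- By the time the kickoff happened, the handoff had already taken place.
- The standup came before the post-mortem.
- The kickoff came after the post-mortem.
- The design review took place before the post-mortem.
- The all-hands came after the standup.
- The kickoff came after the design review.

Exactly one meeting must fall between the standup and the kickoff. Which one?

Tracing the constraints gives the standup → the post-mortem → the kickoff, so the post-mortem sits after the standup and before the kickoff.
No other meeting is forced both after the standup and before the kickoff.

the post-mortem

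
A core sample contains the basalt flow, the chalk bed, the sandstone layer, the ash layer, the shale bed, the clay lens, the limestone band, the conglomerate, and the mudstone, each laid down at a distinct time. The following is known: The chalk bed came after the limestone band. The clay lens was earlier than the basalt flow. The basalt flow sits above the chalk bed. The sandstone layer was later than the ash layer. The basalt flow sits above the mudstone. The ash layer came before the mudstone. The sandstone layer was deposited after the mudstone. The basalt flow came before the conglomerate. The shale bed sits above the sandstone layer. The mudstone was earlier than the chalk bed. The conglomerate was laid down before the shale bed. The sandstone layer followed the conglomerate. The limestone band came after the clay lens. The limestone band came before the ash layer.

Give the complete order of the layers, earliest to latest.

the clay lens, the limestone band, the ash layer, the mudstone, the chalk bed, the basalt flow, the conglomerate, the sandstone layer, the shale bed

The constraints fix every adjacent pair, so only one ordering works:
the clay lens → the limestone band → the ash layer → the mudstone → the chalk bed → the basalt flow → the conglomerate → the sandstone layer → the shale bed.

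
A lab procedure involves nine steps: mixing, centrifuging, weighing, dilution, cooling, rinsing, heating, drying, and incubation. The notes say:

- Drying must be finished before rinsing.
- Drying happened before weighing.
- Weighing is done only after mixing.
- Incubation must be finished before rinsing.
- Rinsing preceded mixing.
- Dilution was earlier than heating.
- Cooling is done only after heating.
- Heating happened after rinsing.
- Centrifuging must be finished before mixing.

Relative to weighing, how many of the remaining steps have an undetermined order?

3

Forced before weighing: centrifuging, drying, incubation, mixing, and rinsing.
That leaves cooling, dilution, and heating with no forced order relative to weighing — 3.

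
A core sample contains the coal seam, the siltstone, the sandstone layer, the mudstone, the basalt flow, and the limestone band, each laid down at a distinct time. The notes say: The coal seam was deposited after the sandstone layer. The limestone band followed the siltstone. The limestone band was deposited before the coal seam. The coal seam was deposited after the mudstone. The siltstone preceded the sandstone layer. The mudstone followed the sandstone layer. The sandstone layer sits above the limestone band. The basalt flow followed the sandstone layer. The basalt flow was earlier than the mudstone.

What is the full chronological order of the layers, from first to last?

The constraints fix every adjacent pair, so only one ordering works:
the siltstone → the limestone band → the sandstone layer → the basalt flow → the mudstone → the coal seam.

the siltstone, the limestone band, the sandstone layer, the basalt flow, the mudstone, the coal seam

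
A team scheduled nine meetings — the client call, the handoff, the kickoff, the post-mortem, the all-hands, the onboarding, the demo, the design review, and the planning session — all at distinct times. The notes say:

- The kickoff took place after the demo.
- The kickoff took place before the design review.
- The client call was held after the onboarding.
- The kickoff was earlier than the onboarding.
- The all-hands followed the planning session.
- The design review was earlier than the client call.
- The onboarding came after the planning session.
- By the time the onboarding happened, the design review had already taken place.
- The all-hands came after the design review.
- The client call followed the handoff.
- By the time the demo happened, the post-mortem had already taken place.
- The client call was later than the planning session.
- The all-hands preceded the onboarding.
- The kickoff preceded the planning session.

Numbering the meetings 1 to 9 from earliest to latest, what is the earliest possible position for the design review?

The demo, the kickoff, and the post-mortem must all come before the design review — 3 forced predecessors.
Nothing else is forced ahead of the design review, so its earliest slot is position 3 + 1 = 4.

4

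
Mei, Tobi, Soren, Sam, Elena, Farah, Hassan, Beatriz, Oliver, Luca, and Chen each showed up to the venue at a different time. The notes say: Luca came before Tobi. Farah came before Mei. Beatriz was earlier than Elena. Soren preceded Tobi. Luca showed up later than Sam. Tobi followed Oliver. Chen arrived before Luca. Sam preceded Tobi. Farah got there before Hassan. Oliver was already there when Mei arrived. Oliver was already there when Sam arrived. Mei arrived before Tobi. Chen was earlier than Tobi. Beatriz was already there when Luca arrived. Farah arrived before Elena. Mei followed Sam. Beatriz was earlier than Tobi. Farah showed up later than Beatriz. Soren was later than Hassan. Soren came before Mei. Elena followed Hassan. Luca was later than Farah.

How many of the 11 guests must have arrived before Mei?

Directly stated before Mei: Farah, Oliver, Sam, and Soren.
Beatriz reaches Mei via Beatriz → Farah → Mei.
Hassan reaches Mei via Hassan → Soren → Mei.
That's Beatriz, Farah, Hassan, Oliver, Sam, and Soren — 6 in all.

6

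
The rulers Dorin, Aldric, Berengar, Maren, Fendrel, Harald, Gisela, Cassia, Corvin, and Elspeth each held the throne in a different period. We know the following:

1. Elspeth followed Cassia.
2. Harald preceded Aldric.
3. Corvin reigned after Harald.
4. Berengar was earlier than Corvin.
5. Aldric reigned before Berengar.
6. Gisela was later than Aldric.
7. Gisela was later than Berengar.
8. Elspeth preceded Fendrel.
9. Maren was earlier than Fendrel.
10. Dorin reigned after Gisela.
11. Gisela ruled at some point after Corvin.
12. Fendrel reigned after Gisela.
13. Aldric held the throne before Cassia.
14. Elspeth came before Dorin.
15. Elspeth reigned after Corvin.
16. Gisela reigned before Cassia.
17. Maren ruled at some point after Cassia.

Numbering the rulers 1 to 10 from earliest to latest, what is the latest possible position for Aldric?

2

Aldric must come before Berengar, Cassia, Corvin, Dorin, Elspeth, Fendrel, Gisela, and Maren — 8 rulers forced after them.
Everything else can be placed before Aldric in some valid order, so Aldric can sit as late as position 10 − 8 = 2.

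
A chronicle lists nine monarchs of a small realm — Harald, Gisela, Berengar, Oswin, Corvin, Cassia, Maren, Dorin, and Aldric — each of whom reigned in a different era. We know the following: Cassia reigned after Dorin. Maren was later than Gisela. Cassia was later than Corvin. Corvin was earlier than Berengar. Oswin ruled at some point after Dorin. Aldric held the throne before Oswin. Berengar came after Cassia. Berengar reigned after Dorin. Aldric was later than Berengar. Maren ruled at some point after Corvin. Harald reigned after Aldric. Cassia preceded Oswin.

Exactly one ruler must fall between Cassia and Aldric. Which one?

Berengar

Tracing the constraints gives Cassia → Berengar → Aldric, so Berengar sits after Cassia and before Aldric.
No other ruler is forced both after Cassia and before Aldric.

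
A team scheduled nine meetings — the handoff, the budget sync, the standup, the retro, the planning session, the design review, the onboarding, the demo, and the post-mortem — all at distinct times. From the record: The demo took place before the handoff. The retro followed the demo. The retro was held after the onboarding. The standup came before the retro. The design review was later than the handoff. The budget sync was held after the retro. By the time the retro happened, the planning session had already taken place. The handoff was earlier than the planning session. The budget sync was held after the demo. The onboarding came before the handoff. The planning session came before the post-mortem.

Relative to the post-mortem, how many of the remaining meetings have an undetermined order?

Forced before the post-mortem: the demo, the handoff, the onboarding, and the planning session.
That leaves the budget sync, the design review, the retro, and the standup with no forced order relative to the post-mortem — 4.

4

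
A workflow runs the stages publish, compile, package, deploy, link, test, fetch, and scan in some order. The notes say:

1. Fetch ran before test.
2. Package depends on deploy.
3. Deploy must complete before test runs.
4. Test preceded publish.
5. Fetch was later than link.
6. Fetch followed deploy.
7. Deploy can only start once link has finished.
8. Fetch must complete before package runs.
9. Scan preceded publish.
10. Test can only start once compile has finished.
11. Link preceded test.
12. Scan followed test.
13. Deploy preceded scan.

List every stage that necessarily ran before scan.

Directly stated before scan: deploy and test.
Compile reaches scan via compile → test → scan.
Fetch reaches scan via fetch → test → scan.
Link reaches scan via link → deploy → scan.

compile, deploy, fetch, link, test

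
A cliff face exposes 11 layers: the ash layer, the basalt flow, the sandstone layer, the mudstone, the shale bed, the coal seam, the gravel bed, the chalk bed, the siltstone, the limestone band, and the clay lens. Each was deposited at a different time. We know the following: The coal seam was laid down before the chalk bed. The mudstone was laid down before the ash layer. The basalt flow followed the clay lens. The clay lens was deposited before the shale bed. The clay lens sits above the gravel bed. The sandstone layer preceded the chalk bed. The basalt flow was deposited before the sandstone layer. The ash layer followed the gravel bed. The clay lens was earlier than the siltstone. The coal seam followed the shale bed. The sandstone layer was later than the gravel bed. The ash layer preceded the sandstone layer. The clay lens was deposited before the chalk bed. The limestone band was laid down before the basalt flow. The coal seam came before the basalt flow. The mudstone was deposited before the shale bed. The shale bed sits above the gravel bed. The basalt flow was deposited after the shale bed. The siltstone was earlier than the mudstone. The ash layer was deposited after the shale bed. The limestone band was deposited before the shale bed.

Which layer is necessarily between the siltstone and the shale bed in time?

Tracing the constraints gives the siltstone → the mudstone → the shale bed, so the mudstone sits after the siltstone and before the shale bed.
No other layer is forced both after the siltstone and before the shale bed.

the mudstone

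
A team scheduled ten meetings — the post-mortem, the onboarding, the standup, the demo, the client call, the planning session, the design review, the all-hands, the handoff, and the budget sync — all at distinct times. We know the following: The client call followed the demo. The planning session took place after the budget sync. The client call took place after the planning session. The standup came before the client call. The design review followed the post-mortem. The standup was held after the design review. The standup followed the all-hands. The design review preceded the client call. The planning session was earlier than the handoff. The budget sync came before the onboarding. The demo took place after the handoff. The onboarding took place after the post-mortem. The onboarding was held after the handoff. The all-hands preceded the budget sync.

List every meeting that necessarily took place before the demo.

the all-hands, the budget sync, the handoff, the planning session

Directly stated before the demo: the handoff.
The all-hands reaches the demo via the all-hands → the budget sync → the planning session → the handoff → the demo.
The budget sync reaches the demo via the budget sync → the planning session → the handoff → the demo.
The planning session reaches the demo via the planning session → the handoff → the demo.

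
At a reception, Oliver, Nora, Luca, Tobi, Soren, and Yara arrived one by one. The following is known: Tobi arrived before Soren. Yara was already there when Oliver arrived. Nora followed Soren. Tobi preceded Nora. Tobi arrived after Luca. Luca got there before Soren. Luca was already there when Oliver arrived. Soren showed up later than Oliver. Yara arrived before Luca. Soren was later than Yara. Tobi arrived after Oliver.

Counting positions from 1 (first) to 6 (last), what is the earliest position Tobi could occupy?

Luca, Oliver, and Yara must all come before Tobi — 3 forced predecessors.
Nothing else is forced ahead of Tobi, so their earliest slot is position 3 + 1 = 4.

4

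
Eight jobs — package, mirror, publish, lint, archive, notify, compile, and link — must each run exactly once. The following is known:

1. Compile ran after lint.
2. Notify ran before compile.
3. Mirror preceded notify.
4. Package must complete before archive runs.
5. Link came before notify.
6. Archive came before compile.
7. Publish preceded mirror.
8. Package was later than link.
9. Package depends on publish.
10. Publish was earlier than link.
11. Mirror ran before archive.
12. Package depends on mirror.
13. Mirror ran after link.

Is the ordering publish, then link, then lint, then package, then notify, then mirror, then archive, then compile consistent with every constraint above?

no

The constraints require mirror before notify, but in the proposed sequence notify appears ahead of mirror. That one violation is enough.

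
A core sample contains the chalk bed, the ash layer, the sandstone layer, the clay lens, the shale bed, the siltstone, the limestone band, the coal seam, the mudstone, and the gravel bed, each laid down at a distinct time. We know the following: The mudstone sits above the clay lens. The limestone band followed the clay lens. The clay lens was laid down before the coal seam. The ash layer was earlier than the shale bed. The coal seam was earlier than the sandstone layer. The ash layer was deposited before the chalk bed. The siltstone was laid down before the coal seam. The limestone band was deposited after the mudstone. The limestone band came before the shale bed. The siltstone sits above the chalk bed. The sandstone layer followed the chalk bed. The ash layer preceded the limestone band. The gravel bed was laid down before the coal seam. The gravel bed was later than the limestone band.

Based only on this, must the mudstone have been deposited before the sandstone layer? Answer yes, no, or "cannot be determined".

Chain the constraints: the mudstone → the limestone band → the gravel bed → the coal seam → the sandstone layer. Each link is directly stated, so the mudstone comes before the sandstone layer.

yes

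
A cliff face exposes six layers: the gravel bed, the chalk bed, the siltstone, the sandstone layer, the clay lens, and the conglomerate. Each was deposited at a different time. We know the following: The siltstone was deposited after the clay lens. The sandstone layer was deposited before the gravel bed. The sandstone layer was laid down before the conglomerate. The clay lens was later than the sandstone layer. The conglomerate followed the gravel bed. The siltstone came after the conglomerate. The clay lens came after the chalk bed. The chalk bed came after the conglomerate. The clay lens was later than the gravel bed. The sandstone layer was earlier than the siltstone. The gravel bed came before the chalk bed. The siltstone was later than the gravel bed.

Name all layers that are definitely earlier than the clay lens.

the chalk bed, the conglomerate, the gravel bed, the sandstone layer

Directly stated before the clay lens: the chalk bed, the gravel bed, and the sandstone layer.
The conglomerate reaches the clay lens via the conglomerate → the chalk bed → the clay lens.
No chain forces the siltstone ahead of the clay lens.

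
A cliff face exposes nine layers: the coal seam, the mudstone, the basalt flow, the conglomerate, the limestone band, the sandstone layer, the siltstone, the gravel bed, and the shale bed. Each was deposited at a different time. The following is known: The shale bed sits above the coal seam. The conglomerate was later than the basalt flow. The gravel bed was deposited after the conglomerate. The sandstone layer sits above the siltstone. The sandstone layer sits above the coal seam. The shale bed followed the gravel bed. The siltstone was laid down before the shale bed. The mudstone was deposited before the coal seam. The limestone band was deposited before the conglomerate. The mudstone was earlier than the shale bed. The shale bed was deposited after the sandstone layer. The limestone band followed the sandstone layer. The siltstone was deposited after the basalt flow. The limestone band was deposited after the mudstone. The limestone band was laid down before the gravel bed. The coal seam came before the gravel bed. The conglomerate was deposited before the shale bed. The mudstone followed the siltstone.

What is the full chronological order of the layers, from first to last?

The constraints fix every adjacent pair, so only one ordering works:
the basalt flow → the siltstone → the mudstone → the coal seam → the sandstone layer → the limestone band → the conglomerate → the gravel bed → the shale bed.

the basalt flow, the siltstone, the mudstone, the coal seam, the sandstone layer, the limestone band, the conglomerate, the gravel bed, the shale bed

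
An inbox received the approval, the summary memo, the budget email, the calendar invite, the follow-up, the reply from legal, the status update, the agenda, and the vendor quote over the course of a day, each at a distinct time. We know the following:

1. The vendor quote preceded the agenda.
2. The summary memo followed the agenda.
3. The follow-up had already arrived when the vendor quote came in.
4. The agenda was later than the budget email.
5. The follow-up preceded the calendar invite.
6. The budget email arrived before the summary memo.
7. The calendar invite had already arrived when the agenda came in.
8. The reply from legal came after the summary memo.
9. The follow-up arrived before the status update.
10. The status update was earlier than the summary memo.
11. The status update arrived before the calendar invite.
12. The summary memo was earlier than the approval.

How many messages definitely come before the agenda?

5

Directly stated before the agenda: the budget email, the calendar invite, and the vendor quote.
The follow-up reaches the agenda via the follow-up → the vendor quote → the agenda.
The status update reaches the agenda via the status update → the calendar invite → the agenda.
That's the budget email, the calendar invite, the follow-up, the status update, and the vendor quote — 5 in all.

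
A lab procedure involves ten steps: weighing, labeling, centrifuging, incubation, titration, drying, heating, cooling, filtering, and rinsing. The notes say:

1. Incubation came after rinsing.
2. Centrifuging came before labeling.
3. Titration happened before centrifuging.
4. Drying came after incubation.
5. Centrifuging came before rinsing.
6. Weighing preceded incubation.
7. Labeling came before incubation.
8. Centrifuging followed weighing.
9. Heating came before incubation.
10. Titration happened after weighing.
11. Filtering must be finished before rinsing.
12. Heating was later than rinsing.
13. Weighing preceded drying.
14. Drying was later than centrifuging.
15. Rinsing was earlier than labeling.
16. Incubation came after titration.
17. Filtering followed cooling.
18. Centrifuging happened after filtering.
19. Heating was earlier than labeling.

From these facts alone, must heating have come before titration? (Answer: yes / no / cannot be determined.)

no

Tracing the constraints gives titration → centrifuging → rinsing → heating, so titration must come before heating.
That means heating cannot be before titration.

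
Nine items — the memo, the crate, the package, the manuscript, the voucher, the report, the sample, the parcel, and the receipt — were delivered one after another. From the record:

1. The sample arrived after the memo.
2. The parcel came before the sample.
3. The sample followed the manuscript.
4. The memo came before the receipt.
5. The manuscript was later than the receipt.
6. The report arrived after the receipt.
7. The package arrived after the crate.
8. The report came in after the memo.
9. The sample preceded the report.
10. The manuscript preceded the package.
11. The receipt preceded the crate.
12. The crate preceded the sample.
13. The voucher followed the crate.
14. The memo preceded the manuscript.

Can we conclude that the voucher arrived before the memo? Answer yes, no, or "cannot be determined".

no

Tracing the constraints gives the memo → the receipt → the crate → the voucher, so the memo must come before the voucher.
That means the voucher cannot be before the memo.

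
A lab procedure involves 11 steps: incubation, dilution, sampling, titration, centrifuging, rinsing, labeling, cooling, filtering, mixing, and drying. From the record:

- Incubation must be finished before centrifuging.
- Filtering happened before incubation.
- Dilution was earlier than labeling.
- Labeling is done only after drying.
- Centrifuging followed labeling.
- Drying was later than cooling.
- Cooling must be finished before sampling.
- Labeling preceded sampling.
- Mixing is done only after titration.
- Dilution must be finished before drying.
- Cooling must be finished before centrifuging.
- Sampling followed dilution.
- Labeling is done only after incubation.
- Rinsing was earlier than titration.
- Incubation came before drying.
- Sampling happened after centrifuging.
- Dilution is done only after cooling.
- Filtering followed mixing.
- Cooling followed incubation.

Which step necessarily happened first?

rinsing

Rinsing has a chain of constraints placing it before every other step, so rinsing must be first.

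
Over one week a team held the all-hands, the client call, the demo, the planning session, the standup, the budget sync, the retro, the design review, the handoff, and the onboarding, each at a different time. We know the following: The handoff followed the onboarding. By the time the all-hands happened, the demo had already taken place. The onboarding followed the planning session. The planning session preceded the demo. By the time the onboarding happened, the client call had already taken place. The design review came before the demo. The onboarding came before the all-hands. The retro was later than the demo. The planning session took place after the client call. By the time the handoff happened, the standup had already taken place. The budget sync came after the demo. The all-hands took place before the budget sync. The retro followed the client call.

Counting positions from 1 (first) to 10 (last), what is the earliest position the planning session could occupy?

The client call must come before the planning session — 1 forced predecessor.
Nothing else is forced ahead of the planning session, so its earliest slot is position 1 + 1 = 2.

2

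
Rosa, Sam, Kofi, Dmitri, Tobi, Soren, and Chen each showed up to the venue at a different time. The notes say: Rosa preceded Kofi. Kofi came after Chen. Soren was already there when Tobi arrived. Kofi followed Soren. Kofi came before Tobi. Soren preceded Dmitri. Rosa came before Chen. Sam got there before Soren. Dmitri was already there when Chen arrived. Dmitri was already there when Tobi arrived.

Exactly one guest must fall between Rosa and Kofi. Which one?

Tracing the constraints gives Rosa → Chen → Kofi, so Chen sits after Rosa and before Kofi.
No other guest is forced both after Rosa and before Kofi.

Chen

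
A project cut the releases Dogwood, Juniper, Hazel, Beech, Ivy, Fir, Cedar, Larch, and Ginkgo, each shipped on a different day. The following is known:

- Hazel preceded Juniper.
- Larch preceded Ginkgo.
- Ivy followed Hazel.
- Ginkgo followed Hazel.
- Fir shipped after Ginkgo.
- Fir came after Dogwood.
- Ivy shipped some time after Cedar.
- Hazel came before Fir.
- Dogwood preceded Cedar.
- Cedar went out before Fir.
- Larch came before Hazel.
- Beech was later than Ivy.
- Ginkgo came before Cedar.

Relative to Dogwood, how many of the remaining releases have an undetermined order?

4

Forced after Dogwood: Beech, Cedar, Fir, and Ivy.
That leaves Ginkgo, Hazel, Juniper, and Larch with no forced order relative to Dogwood — 4.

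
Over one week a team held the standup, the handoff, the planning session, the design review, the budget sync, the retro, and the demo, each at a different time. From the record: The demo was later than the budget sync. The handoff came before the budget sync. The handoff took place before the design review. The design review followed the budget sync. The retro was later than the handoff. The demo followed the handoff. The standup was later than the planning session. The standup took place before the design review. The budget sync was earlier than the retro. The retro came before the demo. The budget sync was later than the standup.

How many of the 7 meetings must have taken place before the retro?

Directly stated before the retro: the budget sync and the handoff.
The planning session reaches the retro via the planning session → the standup → the budget sync → the retro.
The standup reaches the retro via the standup → the budget sync → the retro.
No chain forces the demo (or any of the others) ahead of the retro.
That's the budget sync, the handoff, the planning session, and the standup — 4 in all.

4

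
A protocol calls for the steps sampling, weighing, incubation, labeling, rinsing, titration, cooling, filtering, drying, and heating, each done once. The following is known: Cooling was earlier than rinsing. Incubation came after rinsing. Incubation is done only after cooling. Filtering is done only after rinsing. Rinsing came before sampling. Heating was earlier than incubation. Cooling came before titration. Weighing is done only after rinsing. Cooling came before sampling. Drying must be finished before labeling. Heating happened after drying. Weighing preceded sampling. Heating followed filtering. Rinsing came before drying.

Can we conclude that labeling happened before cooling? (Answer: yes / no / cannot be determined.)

Tracing the constraints gives cooling → rinsing → drying → labeling, so cooling must come before labeling.
That means labeling cannot be before cooling.

no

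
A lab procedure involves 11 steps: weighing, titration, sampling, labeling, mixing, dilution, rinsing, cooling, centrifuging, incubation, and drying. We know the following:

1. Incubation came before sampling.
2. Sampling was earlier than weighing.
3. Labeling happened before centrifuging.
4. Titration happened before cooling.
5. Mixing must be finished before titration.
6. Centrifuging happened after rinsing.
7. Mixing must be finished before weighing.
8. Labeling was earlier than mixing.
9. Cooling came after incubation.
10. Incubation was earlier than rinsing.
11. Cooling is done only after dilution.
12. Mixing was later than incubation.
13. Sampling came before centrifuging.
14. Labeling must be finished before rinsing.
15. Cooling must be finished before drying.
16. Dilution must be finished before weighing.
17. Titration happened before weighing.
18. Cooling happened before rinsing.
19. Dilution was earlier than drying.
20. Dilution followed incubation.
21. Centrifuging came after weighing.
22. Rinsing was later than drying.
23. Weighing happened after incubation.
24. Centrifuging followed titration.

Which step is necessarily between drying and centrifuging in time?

Tracing the constraints gives drying → rinsing → centrifuging, so rinsing sits after drying and before centrifuging.
No other step is forced both after drying and before centrifuging.

rinsing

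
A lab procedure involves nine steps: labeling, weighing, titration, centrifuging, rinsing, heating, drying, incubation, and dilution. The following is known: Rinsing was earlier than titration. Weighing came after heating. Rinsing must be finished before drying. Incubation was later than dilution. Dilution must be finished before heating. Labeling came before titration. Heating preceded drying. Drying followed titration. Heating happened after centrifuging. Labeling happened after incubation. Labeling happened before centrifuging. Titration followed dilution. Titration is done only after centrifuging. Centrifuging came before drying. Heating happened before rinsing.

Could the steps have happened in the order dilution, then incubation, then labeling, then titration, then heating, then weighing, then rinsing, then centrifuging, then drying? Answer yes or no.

The constraints require rinsing before titration, but in the proposed sequence titration appears ahead of rinsing. That one violation is enough.

no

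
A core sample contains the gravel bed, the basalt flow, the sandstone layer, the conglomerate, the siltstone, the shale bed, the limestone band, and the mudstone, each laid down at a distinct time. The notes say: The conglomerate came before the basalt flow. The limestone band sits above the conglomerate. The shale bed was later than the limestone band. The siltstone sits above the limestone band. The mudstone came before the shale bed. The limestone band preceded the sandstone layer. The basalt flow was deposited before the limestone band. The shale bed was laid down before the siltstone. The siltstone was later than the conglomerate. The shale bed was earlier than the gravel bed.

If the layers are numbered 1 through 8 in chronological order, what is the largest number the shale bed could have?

6

The shale bed must come before the gravel bed and the siltstone — 2 layers forced after it.
Everything else can be placed before the shale bed in some valid order, so the shale bed can sit as late as position 8 − 2 = 6.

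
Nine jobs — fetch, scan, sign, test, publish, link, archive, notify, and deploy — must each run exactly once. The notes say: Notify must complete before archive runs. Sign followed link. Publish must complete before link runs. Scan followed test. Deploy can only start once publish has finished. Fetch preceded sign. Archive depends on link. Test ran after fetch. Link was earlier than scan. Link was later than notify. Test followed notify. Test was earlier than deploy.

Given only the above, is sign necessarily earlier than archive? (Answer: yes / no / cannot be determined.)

No chain of stated constraints runs from sign to archive, and none runs from archive to sign either.
So the relative order of sign and archive is not fixed by the given facts.

cannot be determined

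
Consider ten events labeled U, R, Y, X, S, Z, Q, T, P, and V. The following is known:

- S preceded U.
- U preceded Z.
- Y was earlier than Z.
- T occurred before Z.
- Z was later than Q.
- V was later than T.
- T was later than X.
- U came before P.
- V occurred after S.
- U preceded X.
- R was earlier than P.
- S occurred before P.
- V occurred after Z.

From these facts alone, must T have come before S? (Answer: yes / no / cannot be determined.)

no

Tracing the constraints gives S → U → X → T, so S must come before T.
That means T cannot be before S.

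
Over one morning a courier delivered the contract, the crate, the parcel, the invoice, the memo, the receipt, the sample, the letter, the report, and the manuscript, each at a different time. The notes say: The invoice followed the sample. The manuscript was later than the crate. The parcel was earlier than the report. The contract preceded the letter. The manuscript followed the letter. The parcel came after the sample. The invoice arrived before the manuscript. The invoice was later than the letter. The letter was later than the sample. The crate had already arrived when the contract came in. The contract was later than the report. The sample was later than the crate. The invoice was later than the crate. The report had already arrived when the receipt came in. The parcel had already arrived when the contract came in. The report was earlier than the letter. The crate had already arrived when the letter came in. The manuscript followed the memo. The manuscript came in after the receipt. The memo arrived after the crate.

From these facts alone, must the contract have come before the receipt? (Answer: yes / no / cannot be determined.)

cannot be determined

No chain of stated constraints runs from the contract to the receipt, and none runs from the receipt to the contract either.
So the relative order of the contract and the receipt is not fixed by the given facts.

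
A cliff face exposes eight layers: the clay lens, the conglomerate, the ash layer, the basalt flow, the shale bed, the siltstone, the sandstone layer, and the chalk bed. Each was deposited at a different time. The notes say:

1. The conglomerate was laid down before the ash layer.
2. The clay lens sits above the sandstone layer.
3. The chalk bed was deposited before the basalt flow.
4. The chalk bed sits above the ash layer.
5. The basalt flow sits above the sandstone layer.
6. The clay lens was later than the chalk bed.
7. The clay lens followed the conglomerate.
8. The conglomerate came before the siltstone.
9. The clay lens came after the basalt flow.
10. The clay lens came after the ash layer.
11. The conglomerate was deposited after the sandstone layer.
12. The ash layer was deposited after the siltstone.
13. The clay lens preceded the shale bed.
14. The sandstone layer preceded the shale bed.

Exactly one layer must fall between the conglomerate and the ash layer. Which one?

Tracing the constraints gives the conglomerate → the siltstone → the ash layer, so the siltstone sits after the conglomerate and before the ash layer.
No other layer is forced both after the conglomerate and before the ash layer.

the siltstone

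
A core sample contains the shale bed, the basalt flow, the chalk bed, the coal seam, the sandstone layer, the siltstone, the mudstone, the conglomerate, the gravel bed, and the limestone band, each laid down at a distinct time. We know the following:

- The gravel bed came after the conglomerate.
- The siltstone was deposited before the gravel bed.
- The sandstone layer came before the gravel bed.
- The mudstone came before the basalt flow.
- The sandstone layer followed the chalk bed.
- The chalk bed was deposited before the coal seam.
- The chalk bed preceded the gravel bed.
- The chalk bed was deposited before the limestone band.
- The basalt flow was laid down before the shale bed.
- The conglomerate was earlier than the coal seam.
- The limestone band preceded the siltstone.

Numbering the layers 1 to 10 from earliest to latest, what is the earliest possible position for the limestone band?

The chalk bed must come before the limestone band — 1 forced predecessor.
Nothing else is forced ahead of the limestone band, so its earliest slot is position 1 + 1 = 2.

2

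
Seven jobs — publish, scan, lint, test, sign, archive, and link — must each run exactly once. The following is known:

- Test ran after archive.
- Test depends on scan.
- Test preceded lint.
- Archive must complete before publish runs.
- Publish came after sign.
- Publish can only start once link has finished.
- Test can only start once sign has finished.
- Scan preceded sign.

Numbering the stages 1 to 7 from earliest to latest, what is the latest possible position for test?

Test must come before lint — 1 stage forced after it.
Everything else can be placed before test in some valid order, so test can sit as late as position 7 − 1 = 6.

6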